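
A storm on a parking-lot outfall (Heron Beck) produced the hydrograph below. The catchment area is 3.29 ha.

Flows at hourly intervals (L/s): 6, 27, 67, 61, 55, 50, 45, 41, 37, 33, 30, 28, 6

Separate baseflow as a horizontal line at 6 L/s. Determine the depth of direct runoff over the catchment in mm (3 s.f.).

d ≈ 44.6 mm

Direct runoff: 0.0, 21.0, 61.0, 55.0, 49.0, 44.0, 39.0, 35.0, 31.0, 27.0, 24.0, 22.0, 0.0 L/s; ΣQ_DR = 408.0 L/s.
V = ΣQ_DR · Δt = 408.0 × 3600 s = 1.469 × 10^6 L.
Over A = 3.29 ha, depth = V / A = 44.6 mm.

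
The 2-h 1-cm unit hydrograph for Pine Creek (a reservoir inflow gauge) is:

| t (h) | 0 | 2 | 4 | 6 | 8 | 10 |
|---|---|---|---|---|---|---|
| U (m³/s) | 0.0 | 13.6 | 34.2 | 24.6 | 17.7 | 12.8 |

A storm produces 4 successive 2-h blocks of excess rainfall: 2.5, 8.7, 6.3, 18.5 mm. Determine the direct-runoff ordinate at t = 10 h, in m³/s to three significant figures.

Q ≈ 97.4 m³/s

By discrete convolution, Q_j = Σ (P_i / 10 mm) · U_{j−i}.
At t = 10 h (j=5): Q = (2.5/10)·12.8 + (8.7/10)·17.7 + (6.3/10)·24.6 + (18.5/10)·34.2 = 97.4 m³/s.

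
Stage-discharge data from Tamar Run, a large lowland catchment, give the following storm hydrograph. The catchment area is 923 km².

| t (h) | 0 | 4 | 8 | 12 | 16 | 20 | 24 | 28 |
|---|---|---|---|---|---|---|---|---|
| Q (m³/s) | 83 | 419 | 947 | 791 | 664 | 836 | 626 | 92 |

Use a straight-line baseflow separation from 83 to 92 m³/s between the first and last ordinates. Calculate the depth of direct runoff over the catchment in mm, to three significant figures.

d ≈ 58.6 mm

Direct runoff: 0.00, 334.71, 861.43, 704.14, 575.86, 746.57, 535.29, 0.00 m³/s; ΣQ_DR = 3758 m³/s.
V = ΣQ_DR · Δt = 3758 × 14400 s = 5.412 × 10^7 m³.
Over A = 923 km², depth = V / A = 58.6 mm.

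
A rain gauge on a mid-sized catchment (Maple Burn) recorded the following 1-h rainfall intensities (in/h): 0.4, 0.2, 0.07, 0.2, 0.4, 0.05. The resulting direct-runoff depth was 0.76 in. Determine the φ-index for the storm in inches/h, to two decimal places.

φ ≈ 0.11 in/h

Only the 4 blocks with intensity above φ contribute runoff: 0.4, 0.2, 0.2, 0.4 in/h.
Σ(I−φ)·Δt = d  ⇒  (0.4+0.2+0.2+0.4 − 4φ)·1 = 0.76
φ = (1.200 − 0.76/1) / 4 = 0.11 in/h.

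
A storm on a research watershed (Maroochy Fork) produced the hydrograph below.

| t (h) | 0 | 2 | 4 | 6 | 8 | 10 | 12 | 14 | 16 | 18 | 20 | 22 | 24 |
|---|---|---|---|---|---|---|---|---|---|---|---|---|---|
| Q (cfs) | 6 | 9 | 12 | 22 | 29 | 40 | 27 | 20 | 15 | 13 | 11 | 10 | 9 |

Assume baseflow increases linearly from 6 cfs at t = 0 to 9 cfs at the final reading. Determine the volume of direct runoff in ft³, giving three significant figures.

Direct-runoff ordinates (Q − Q_b): 0.00, 2.75, 5.50, 15.25, 22.00, 32.75, 19.50, 12.25, 7.00, 4.75, 2.50, 1.25, 0.00 cfs.
ΣQ_DR = 125.5 cfs.
With Δt = 2 h = 7200 s, V = ΣQ_DR · Δt = 125.5 × 7200 = 9.04 × 10^5 ft³.

V ≈ 9.04 × 10^5 ft³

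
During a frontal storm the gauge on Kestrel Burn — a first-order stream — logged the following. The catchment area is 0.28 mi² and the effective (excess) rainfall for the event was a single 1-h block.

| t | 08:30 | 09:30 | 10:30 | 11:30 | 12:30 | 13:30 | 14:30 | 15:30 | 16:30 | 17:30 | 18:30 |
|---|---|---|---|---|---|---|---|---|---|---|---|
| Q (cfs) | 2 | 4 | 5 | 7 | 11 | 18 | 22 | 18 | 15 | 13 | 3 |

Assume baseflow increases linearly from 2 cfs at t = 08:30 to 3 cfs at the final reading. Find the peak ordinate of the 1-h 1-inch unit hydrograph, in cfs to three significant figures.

Direct runoff: 0.00, 1.90, 2.80, 4.70, 8.60, 15.50, 19.40, 15.30, 12.20, 10.10, 0.00 cfs; ΣQ_DR = 90.50 cfs, peak = 19.40 cfs.
Runoff depth d = ΣQ_DR·Δt / A = 90.50 × 3600 / (0.28 mi²) = 0.5008 in.
The 1-inch UH is the DRH scaled by (1 in)/d, so U_p = 19.40 × 1/0.5008 = 38.7 cfs.

U_p ≈ 38.7 cfs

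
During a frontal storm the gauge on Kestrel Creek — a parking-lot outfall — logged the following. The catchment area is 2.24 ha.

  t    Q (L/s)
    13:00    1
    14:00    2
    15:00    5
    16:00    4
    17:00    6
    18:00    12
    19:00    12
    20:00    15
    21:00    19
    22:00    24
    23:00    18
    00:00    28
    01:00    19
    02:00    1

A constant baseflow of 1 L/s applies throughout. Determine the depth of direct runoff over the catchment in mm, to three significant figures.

d ≈ 24.4 mm

Direct runoff: 0.0, 1.0, 4.0, 3.0, 5.0, 11.0, 11.0, 14.0, 18.0, 23.0, 17.0, 27.0, 18.0, 0.0 L/s; ΣQ_DR = 152.0 L/s.
V = ΣQ_DR · Δt = 152.0 × 3600 s = 5.472 × 10^5 L.
Over A = 2.24 ha, depth = V / A = 24.4 mm.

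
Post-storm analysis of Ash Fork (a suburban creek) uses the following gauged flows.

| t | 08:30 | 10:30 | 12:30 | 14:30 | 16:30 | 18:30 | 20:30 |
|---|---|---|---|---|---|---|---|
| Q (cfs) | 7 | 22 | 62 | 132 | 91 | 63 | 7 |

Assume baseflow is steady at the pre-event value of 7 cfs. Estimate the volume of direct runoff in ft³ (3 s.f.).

Direct-runoff ordinates (Q − Q_b): 0.0, 15.0, 55.0, 125.0, 84.0, 56.0, 0.0 cfs.
ΣQ_DR = 335.0 cfs.
With Δt = 2 h = 7200 s, V = ΣQ_DR · Δt = 335.0 × 7200 = 2.41 × 10^6 ft³.

V ≈ 2.41 × 10^6 ft³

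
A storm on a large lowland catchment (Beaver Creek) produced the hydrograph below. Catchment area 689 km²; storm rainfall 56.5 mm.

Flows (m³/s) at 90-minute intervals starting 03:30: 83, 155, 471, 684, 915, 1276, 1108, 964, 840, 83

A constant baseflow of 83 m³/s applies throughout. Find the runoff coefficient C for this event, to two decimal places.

C ≈ 0.80

ΣQ_DR = 5749 m³/s; V = ΣQ_DR·Δt = 3.104 × 10^7 m³.
Runoff depth d = V / A = 45.06 mm.
C = d / P = 45.06 / 56.5 = 0.80.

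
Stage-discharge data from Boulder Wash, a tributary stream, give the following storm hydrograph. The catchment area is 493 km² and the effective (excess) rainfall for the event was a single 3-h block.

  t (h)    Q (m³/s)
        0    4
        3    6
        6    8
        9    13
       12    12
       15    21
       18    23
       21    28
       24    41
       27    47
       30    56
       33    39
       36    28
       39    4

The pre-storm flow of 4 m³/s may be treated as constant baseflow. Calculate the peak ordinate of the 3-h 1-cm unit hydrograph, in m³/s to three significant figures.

U_p ≈ 86.6 m³/s

Direct runoff: 0.0, 2.0, 4.0, 9.0, 8.0, 17.0, 19.0, 24.0, 37.0, 43.0, 52.0, 35.0, 24.0, 0.0 m³/s; ΣQ_DR = 274.0 m³/s, peak = 52.0 m³/s.
Runoff depth d = ΣQ_DR·Δt / A = 274.0 × 10800 / (493 km²) = 6.002 mm.
The 1-cm UH is the DRH scaled by (10 mm)/d, so U_p = 52.0 × 10/6.002 = 86.6 m³/s.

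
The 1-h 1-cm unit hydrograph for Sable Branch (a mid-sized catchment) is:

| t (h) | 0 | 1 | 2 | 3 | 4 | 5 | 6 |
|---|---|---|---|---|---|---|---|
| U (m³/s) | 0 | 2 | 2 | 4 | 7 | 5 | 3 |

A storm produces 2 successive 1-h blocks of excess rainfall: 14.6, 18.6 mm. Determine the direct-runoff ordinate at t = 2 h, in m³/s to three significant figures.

By discrete convolution, Q_j = Σ (P_i / 10 mm) · U_{j−i}.
At t = 2 h (j=2): Q = (14.6/10)·2 + (18.6/10)·2 = 6.64 m³/s.

Q ≈ 6.64 m³/s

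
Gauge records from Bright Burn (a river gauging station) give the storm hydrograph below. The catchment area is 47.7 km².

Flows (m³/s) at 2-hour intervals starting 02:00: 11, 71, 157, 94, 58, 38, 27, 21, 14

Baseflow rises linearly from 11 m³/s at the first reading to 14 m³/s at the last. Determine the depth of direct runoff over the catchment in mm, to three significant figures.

d ≈ 57.1 mm

Direct runoff: 0.00, 59.62, 145.25, 81.88, 45.50, 25.12, 13.75, 7.38, 0.00 m³/s; ΣQ_DR = 378.5 m³/s.
V = ΣQ_DR · Δt = 378.5 × 7200 s = 2.725 × 10^6 m³.
Over A = 47.7 km², depth = V / A = 57.1 mm.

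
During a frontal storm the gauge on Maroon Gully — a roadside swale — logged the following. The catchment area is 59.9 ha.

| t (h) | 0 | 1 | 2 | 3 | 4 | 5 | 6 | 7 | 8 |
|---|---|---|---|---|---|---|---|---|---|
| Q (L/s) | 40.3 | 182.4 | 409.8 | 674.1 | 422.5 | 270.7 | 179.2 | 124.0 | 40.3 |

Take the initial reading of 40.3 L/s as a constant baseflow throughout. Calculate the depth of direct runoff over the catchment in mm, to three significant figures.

d ≈ 11.9 mm

Direct runoff: 0.0, 142.1, 369.5, 633.8, 382.2, 230.4, 138.9, 83.7, 0.0 L/s; ΣQ_DR = 1981 L/s.
V = ΣQ_DR · Δt = 1981 × 3600 s = 7.130 × 10^6 L.
Over A = 59.9 ha, depth = V / A = 11.9 mm.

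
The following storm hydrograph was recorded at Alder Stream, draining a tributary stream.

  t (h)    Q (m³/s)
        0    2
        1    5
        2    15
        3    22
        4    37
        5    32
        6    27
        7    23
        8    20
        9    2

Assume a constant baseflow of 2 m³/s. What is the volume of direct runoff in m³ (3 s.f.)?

V ≈ 5.94 × 10^5 m³

Direct-runoff ordinates (Q − Q_b): 0.0, 3.0, 13.0, 20.0, 35.0, 30.0, 25.0, 21.0, 18.0, 0.0 m³/s.
ΣQ_DR = 165.0 m³/s.
With Δt = 1 h = 3600 s, V = ΣQ_DR · Δt = 165.0 × 3600 = 5.94 × 10^5 m³.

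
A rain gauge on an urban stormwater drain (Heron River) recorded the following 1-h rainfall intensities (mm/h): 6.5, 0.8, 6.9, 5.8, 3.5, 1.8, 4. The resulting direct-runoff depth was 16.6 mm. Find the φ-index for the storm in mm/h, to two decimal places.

Only the 5 blocks with intensity above φ contribute runoff: 6.5, 6.9, 5.8, 3.5, 4 mm/h.
Σ(I−φ)·Δt = d  ⇒  (6.5+6.9+5.8+3.5+4 − 5φ)·1 = 16.6
φ = (26.70 − 16.6/1) / 5 = 2.02 mm/h.

φ ≈ 2.02 mm/h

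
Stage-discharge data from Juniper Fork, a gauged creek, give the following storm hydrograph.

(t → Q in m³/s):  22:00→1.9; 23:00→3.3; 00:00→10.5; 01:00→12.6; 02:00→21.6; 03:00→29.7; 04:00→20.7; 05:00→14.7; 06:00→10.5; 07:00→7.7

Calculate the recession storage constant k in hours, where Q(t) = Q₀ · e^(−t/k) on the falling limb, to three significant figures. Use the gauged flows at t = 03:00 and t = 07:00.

On the falling limb, Q drops from 29.7 to 7.7 m³/s between t = 03:00 and t = 07:00 (Δt = 4 h).
k = −Δt / ln(Q₂/Q₁) = −4 / ln(7.7/29.7) = 2.96 h.

k ≈ 2.96 h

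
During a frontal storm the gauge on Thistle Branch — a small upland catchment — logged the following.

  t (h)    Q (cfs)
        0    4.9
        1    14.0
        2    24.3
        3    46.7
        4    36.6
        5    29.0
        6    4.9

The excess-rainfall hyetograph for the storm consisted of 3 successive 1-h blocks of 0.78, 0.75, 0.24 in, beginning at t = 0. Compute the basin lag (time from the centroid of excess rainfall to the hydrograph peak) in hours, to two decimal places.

Centroid of excess rainfall: t_c = Σ P_i·t̄_i / ΣP_i = 1.1949 h (block centres at 0.5, 1.5, 2.5 h).
Hydrograph peak occurs at t = 3 h, so basin lag t_L = 3 − 1.1949 = 1.81 h.

t_L ≈ 1.81 h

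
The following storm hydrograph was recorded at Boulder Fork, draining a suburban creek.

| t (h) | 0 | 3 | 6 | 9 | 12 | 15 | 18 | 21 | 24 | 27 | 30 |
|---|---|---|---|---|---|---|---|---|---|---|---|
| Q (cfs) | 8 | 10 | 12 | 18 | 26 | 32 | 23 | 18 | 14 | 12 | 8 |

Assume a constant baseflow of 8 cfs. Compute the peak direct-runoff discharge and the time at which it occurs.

Q_p = 24.0 cfs at t = 15 h

Subtracting baseflow gives direct-runoff ordinates: 0.0, 2.0, 4.0, 10.0, 18.0, 24.0, 15.0, 10.0, 6.0, 4.0, 0.0 cfs.
The maximum is 24.0 cfs, occurring at the reading for t = 15 h.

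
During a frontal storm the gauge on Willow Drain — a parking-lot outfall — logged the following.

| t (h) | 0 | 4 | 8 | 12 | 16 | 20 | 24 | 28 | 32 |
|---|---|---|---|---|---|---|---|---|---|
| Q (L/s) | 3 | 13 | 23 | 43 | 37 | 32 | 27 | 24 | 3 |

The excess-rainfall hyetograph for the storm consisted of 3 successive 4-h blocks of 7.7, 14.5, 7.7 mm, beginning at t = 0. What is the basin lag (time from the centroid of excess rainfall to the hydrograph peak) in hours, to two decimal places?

Centroid of excess rainfall: t_c = Σ P_i·t̄_i / ΣP_i = 6.0000 h (block centres at 2, 6, 10 h).
Hydrograph peak occurs at t = 12 h, so basin lag t_L = 12 − 6.0000 = 6.00 h.

t_L ≈ 6.00 h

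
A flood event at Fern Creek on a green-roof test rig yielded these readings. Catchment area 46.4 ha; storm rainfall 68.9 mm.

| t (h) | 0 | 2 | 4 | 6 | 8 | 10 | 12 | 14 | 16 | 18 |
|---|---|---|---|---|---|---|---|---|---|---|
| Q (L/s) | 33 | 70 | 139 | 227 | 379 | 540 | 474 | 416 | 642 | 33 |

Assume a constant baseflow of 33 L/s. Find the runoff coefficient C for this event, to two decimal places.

C ≈ 0.59

ΣQ_DR = 2623 L/s; V = ΣQ_DR·Δt = 1.889 × 10^7 L.
Runoff depth d = V / A = 40.70 mm.
C = d / P = 40.70 / 68.9 = 0.59.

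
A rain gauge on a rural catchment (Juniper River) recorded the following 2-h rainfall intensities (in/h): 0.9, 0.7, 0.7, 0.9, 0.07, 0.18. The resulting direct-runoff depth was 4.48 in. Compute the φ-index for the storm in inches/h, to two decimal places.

Only the 4 blocks with intensity above φ contribute runoff: 0.9, 0.7, 0.7, 0.9 in/h.
Σ(I−φ)·Δt = d  ⇒  (0.9+0.7+0.7+0.9 − 4φ)·2 = 4.48
φ = (3.200 − 4.48/2) / 4 = 0.24 in/h.

φ ≈ 0.24 in/h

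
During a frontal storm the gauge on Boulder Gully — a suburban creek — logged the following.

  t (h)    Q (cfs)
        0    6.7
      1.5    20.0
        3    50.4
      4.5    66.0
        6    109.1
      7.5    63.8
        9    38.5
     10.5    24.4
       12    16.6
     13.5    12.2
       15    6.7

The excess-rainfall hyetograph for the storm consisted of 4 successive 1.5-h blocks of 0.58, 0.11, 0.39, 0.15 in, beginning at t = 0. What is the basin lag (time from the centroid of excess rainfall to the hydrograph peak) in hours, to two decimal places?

t_L ≈ 3.62 h

Centroid of excess rainfall: t_c = Σ P_i·t̄_i / ΣP_i = 2.3841 h (block centres at 0.75, 2.25, 3.75, 5.25 h).
Hydrograph peak occurs at t = 6 h, so basin lag t_L = 6 − 2.3841 = 3.62 h.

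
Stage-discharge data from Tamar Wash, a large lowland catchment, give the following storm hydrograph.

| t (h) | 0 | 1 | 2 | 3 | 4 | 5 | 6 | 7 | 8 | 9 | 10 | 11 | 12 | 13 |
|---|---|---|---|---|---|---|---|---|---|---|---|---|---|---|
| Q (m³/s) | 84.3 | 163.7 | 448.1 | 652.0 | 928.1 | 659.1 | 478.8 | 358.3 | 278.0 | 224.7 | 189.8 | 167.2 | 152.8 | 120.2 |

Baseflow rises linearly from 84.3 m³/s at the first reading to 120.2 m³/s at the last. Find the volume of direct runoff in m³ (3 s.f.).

Direct-runoff ordinates (Q − Q_b): 0.00, 76.64, 358.28, 559.42, 832.75, 560.99, 377.93, 254.67, 171.61, 115.55, 77.88, 52.52, 35.36, 0.00 m³/s.
ΣQ_DR = 3474 m³/s.
With Δt = 1 h = 3600 s, V = ΣQ_DR · Δt = 3474 × 3600 = 1.25 × 10^7 m³.

V ≈ 1.25 × 10^7 m³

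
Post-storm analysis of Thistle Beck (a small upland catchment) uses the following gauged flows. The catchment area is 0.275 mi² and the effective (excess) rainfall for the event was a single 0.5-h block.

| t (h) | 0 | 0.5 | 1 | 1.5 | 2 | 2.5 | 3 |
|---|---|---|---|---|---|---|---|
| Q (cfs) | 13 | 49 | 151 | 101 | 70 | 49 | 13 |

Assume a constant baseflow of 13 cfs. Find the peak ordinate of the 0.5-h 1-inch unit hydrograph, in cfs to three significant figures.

U_p ≈ 138 cfs

Direct runoff: 0.0, 36.0, 138.0, 88.0, 57.0, 36.0, 0.0 cfs; ΣQ_DR = 355.0 cfs, peak = 138.0 cfs.
Runoff depth d = ΣQ_DR·Δt / A = 355.0 × 1800 / (0.275 mi²) = 1.000 in.
The 1-inch UH is the DRH scaled by (1 in)/d, so U_p = 138.0 × 1/1.000 = 138 cfs.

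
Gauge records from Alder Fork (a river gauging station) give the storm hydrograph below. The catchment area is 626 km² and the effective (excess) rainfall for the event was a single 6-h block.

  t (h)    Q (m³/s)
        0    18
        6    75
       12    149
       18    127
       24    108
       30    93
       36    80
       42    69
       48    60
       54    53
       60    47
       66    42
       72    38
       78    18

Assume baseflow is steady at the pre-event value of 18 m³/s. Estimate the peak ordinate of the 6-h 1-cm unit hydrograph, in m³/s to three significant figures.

U_p ≈ 52.4 m³/s

Direct runoff: 0.0, 57.0, 131.0, 109.0, 90.0, 75.0, 62.0, 51.0, 42.0, 35.0, 29.0, 24.0, 20.0, 0.0 m³/s; ΣQ_DR = 725.0 m³/s, peak = 131.0 m³/s.
Runoff depth d = ΣQ_DR·Δt / A = 725.0 × 21600 / (626 km²) = 25.02 mm.
The 1-cm UH is the DRH scaled by (10 mm)/d, so U_p = 131.0 × 10/25.02 = 52.4 m³/s.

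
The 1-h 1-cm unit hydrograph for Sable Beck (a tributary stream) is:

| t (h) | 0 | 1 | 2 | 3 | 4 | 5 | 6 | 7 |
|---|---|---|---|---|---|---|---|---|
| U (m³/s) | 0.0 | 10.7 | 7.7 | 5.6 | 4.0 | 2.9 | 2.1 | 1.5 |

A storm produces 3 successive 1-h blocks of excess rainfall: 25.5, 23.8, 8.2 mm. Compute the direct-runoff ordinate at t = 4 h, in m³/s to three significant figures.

Q ≈ 29.8 m³/s

By discrete convolution, Q_j = Σ (P_i / 10 mm) · U_{j−i}.
At t = 4 h (j=4): Q = (25.5/10)·4.0 + (23.8/10)·5.6 + (8.2/10)·7.7 = 29.8 m³/s.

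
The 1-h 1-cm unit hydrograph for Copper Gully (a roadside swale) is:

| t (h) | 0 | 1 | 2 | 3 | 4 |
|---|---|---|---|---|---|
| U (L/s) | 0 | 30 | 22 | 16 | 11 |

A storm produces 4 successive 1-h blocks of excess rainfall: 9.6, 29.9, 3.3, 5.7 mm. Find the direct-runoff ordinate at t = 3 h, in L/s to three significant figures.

By discrete convolution, Q_j = Σ (P_i / 10 mm) · U_{j−i}.
At t = 3 h (j=3): Q = (9.6/10)·16 + (29.9/10)·22 + (3.3/10)·30 + (5.7/10)·0 = 91.0 L/s.

Q ≈ 91.0 L/s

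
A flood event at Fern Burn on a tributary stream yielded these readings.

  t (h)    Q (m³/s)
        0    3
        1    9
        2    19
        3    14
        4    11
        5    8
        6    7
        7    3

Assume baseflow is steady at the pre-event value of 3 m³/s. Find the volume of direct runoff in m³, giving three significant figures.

Direct-runoff ordinates (Q − Q_b): 0.0, 6.0, 16.0, 11.0, 8.0, 5.0, 4.0, 0.0 m³/s.
ΣQ_DR = 50.00 m³/s.
With Δt = 1 h = 3600 s, V = ΣQ_DR · Δt = 50.00 × 3600 = 1.80 × 10^5 m³.

V ≈ 1.80 × 10^5 m³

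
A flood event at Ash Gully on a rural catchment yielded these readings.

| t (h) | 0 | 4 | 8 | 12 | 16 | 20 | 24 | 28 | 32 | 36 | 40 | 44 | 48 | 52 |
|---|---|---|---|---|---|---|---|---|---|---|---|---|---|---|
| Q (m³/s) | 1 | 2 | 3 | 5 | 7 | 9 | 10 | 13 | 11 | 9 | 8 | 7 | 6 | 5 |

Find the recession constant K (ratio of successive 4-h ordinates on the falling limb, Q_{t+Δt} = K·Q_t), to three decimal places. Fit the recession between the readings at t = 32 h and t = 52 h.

K ≈ 0.854

Using the recession-limb readings at t = 32 h and t = 52 h: Q falls from 11 to 5 m³/s over 5 intervals.
K = (Q₂/Q₁)^(1/5) = (5/11)^(1/5) = 0.854.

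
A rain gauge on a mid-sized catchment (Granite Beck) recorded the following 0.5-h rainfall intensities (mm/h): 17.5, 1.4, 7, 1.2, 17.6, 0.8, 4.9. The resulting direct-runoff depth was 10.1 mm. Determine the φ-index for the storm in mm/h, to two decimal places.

φ ≈ 7.45 mm/h

Only the 2 blocks with intensity above φ contribute runoff: 17.5, 17.6 mm/h.
Σ(I−φ)·Δt = d  ⇒  (17.5+17.6 − 2φ)·0.5 = 10.1
φ = (35.10 − 10.1/0.5) / 2 = 7.45 mm/h.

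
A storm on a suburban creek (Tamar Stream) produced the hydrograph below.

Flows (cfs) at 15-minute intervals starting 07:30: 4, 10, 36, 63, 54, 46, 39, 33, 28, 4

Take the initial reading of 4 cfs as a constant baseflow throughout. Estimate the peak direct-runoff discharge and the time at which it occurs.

Q_p = 59.0 cfs at t = 08:15

Subtracting baseflow gives direct-runoff ordinates: 0.0, 6.0, 32.0, 59.0, 50.0, 42.0, 35.0, 29.0, 24.0, 0.0 cfs.
The maximum is 59.0 cfs, occurring at the reading for t = 08:15.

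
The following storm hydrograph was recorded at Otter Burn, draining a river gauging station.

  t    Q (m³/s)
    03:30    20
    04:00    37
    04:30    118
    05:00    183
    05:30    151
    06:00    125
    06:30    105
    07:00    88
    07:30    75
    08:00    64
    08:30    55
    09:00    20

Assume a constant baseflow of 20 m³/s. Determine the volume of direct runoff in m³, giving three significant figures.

Direct-runoff ordinates (Q − Q_b): 0.0, 17.0, 98.0, 163.0, 131.0, 105.0, 85.0, 68.0, 55.0, 44.0, 35.0, 0.0 m³/s.
ΣQ_DR = 801.0 m³/s.
With Δt = 0.5 h = 1800 s, V = ΣQ_DR · Δt = 801.0 × 1800 = 1.44 × 10^6 m³.

V ≈ 1.44 × 10^6 m³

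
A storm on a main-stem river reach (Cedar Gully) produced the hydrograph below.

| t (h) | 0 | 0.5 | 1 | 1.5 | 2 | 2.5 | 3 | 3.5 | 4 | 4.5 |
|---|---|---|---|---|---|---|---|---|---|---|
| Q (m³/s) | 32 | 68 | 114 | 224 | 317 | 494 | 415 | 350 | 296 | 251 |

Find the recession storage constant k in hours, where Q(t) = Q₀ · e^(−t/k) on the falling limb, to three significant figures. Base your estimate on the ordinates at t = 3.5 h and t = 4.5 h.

On the falling limb, Q drops from 350 to 251 m³/s between t = 3.5 h and t = 4.5 h (Δt = 1 h).
k = −Δt / ln(Q₂/Q₁) = −1 / ln(251/350) = 3.01 h.

k ≈ 3.01 h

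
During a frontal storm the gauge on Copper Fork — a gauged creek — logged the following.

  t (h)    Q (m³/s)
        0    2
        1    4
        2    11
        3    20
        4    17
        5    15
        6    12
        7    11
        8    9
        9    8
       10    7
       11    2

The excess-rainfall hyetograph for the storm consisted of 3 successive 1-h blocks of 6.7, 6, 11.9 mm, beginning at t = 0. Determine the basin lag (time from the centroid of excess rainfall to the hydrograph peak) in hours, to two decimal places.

Centroid of excess rainfall: t_c = Σ P_i·t̄_i / ΣP_i = 1.7114 h (block centres at 0.5, 1.5, 2.5 h).
Hydrograph peak occurs at t = 3 h, so basin lag t_L = 3 − 1.7114 = 1.29 h.

t_L ≈ 1.29 h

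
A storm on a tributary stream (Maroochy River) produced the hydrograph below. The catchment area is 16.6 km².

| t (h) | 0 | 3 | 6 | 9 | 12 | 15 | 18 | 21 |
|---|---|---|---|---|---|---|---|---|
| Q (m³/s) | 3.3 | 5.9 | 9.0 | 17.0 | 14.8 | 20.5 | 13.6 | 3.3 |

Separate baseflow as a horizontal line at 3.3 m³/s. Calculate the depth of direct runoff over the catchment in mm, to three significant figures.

d ≈ 39.7 mm

Direct runoff: 0.0, 2.6, 5.7, 13.7, 11.5, 17.2, 10.3, 0.0 m³/s; ΣQ_DR = 61.00 m³/s.
V = ΣQ_DR · Δt = 61.00 × 10800 s = 6.588 × 10^5 m³.
Over A = 16.6 km², depth = V / A = 39.7 mm.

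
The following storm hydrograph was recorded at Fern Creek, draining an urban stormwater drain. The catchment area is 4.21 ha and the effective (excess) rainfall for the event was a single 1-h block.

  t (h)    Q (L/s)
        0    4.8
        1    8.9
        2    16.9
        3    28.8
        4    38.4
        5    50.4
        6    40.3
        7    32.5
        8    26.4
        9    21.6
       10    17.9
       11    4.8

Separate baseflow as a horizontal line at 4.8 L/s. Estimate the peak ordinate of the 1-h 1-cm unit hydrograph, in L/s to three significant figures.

U_p ≈ 22.8 L/s

Direct runoff: 0.0, 4.1, 12.1, 24.0, 33.6, 45.6, 35.5, 27.7, 21.6, 16.8, 13.1, 0.0 L/s; ΣQ_DR = 234.1 L/s, peak = 45.6 L/s.
Runoff depth d = ΣQ_DR·Δt / A = 234.1 × 3600 / (4.21 ha) = 20.02 mm.
The 1-cm UH is the DRH scaled by (10 mm)/d, so U_p = 45.6 × 10/20.02 = 22.8 L/s.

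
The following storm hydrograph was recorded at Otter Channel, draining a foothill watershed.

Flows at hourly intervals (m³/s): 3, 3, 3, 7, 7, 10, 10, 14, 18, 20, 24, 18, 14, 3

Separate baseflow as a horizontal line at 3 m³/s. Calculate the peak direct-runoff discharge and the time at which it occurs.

Subtracting baseflow gives direct-runoff ordinates: 0.0, 0.0, 0.0, 4.0, 4.0, 7.0, 7.0, 11.0, 15.0, 17.0, 21.0, 15.0, 11.0, 0.0 m³/s.
The maximum is 21.0 m³/s, occurring at the reading for t = 10 h.

Q_p = 21.0 m³/s at t = 10 h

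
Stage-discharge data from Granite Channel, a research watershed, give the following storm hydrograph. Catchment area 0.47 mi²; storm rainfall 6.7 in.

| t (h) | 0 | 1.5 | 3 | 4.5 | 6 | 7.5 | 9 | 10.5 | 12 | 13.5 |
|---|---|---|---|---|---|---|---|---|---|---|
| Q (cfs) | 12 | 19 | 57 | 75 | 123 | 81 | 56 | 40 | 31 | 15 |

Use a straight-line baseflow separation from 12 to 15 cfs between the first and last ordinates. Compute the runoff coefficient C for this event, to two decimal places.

ΣQ_DR = 374.0 cfs; V = ΣQ_DR·Δt = 2.020 × 10^6 ft³.
Runoff depth d = V / A = 1.850 in.
C = d / P = 1.850 / 6.7 = 0.28.

C ≈ 0.28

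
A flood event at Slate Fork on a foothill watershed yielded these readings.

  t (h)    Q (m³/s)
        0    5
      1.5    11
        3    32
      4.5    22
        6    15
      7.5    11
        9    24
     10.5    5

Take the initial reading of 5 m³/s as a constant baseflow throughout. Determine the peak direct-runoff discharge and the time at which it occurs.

Q_p = 27.0 m³/s at t = 3 h

Subtracting baseflow gives direct-runoff ordinates: 0.0, 6.0, 27.0, 17.0, 10.0, 6.0, 19.0, 0.0 m³/s.
The maximum is 27.0 m³/s, occurring at the reading for t = 3 h.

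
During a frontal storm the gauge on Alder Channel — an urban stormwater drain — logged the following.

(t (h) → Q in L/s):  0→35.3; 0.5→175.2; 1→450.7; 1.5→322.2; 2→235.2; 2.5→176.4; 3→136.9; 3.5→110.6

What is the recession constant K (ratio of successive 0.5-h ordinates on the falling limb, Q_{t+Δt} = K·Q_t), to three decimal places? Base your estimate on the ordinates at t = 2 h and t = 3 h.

Using the recession-limb readings at t = 2 h and t = 3 h: Q falls from 235.2 to 136.9 L/s over 2 intervals.
K = (Q₂/Q₁)^(1/2) = (136.9/235.2)^(1/2) = 0.763.

K ≈ 0.763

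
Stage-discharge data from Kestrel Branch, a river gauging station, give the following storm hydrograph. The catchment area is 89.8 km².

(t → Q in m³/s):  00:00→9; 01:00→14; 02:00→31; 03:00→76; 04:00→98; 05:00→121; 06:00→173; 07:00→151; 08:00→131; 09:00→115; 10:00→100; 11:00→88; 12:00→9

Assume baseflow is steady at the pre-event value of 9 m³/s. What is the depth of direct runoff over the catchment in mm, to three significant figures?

d ≈ 40.0 mm

Direct runoff: 0.0, 5.0, 22.0, 67.0, 89.0, 112.0, 164.0, 142.0, 122.0, 106.0, 91.0, 79.0, 0.0 m³/s; ΣQ_DR = 999.0 m³/s.
V = ΣQ_DR · Δt = 999.0 × 3600 s = 3.596 × 10^6 m³.
Over A = 89.8 km², depth = V / A = 40.0 mm.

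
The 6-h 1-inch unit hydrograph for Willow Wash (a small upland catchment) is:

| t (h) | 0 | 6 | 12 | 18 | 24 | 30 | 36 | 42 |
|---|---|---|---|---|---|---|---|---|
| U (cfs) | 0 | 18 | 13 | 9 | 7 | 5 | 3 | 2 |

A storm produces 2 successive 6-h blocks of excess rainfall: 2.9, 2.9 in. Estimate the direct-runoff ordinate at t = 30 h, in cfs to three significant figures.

Q ≈ 34.8 cfs

By discrete convolution, Q_j = Σ (P_i / 1 in) · U_{j−i}.
At t = 30 h (j=5): Q = (2.9/1)·5 + (2.9/1)·7 = 34.8 cfs.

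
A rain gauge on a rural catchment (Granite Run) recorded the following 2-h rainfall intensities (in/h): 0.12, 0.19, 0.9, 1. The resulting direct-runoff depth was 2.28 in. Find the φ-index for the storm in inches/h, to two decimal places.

Only the 2 blocks with intensity above φ contribute runoff: 0.9, 1 in/h.
Σ(I−φ)·Δt = d  ⇒  (0.9+1 − 2φ)·2 = 2.28
φ = (1.900 − 2.28/2) / 2 = 0.38 in/h.

φ ≈ 0.38 in/h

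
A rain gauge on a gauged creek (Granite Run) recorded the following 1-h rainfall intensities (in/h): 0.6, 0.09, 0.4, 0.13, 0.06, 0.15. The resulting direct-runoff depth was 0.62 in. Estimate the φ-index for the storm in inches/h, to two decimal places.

Only the 2 blocks with intensity above φ contribute runoff: 0.6, 0.4 in/h.
Σ(I−φ)·Δt = d  ⇒  (0.6+0.4 − 2φ)·1 = 0.62
φ = (1.000 − 0.62/1) / 2 = 0.19 in/h.

φ ≈ 0.19 in/h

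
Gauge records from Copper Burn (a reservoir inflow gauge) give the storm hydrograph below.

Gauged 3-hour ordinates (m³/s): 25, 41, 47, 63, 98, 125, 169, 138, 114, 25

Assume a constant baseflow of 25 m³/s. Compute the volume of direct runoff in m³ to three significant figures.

Direct-runoff ordinates (Q − Q_b): 0.0, 16.0, 22.0, 38.0, 73.0, 100.0, 144.0, 113.0, 89.0, 0.0 m³/s.
ΣQ_DR = 595.0 m³/s.
With Δt = 3 h = 10800 s, V = ΣQ_DR · Δt = 595.0 × 10800 = 6.43 × 10^6 m³.

V ≈ 6.43 × 10^6 m³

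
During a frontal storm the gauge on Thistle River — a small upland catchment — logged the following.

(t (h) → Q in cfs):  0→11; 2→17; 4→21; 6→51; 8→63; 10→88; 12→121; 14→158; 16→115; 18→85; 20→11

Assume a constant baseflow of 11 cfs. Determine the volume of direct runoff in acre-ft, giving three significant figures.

Direct-runoff ordinates (Q − Q_b): 0.0, 6.0, 10.0, 40.0, 52.0, 77.0, 110.0, 147.0, 104.0, 74.0, 0.0 cfs.
ΣQ_DR = 620.0 cfs.
With Δt = 2 h = 7200 s, V = ΣQ_DR · Δt = 620.0 × 7200 = 4.46 × 10^6 ft³ = 102 acre-ft.

V ≈ 102 acre-ft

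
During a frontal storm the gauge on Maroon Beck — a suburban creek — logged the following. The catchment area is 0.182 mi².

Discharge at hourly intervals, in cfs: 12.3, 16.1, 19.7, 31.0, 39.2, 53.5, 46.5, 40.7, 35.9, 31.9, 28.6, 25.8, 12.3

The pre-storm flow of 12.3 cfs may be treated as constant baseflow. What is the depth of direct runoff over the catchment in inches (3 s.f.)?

Direct runoff: 0.0, 3.8, 7.4, 18.7, 26.9, 41.2, 34.2, 28.4, 23.6, 19.6, 16.3, 13.5, 0.0 cfs; ΣQ_DR = 233.6 cfs.
V = ΣQ_DR · Δt = 233.6 × 3600 s = 8.410 × 10^5 ft³.
Over A = 0.182 mi², depth = V / A = 1.99 in.

d ≈ 1.99 in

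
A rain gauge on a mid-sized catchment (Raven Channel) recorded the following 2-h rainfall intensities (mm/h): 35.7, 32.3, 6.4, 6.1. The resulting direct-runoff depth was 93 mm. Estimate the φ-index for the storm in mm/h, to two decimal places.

φ ≈ 10.75 mm/h

Only the 2 blocks with intensity above φ contribute runoff: 35.7, 32.3 mm/h.
Σ(I−φ)·Δt = d  ⇒  (35.7+32.3 − 2φ)·2 = 93
φ = (68.00 − 93/2) / 2 = 10.75 mm/h.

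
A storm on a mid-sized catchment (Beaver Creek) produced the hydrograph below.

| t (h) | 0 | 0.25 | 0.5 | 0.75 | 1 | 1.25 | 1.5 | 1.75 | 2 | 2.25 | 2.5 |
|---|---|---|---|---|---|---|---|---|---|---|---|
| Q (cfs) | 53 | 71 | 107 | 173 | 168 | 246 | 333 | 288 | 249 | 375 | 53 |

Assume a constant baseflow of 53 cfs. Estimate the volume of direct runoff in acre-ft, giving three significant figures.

Direct-runoff ordinates (Q − Q_b): 0.0, 18.0, 54.0, 120.0, 115.0, 193.0, 280.0, 235.0, 196.0, 322.0, 0.0 cfs.
ΣQ_DR = 1533 cfs.
With Δt = 0.25 h = 900 s, V = ΣQ_DR · Δt = 1533 × 900 = 1.38 × 10^6 ft³ = 31.7 acre-ft.

V ≈ 31.7 acre-ft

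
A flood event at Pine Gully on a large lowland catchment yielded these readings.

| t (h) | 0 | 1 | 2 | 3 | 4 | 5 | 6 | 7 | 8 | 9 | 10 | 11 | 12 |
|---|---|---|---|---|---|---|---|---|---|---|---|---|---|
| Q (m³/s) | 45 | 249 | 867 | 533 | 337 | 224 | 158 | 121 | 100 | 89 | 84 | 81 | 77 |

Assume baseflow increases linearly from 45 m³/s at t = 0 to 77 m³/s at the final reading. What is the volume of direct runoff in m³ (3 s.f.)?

Direct-runoff ordinates (Q − Q_b): 0.00, 201.33, 816.67, 480.00, 281.33, 165.67, 97.00, 57.33, 33.67, 20.00, 12.33, 6.67, 0.00 m³/s.
ΣQ_DR = 2172 m³/s.
With Δt = 1 h = 3600 s, V = ΣQ_DR · Δt = 2172 × 3600 = 7.82 × 10^6 m³.

V ≈ 7.82 × 10^6 m³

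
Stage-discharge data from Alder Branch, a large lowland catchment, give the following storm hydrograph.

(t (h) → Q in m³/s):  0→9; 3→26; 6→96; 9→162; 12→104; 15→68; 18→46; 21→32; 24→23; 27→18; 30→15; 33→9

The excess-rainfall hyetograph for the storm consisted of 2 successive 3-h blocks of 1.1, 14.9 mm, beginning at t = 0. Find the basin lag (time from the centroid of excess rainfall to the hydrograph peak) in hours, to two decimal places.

t_L ≈ 4.71 h

Centroid of excess rainfall: t_c = Σ P_i·t̄_i / ΣP_i = 4.2938 h (block centres at 1.5, 4.5 h).
Hydrograph peak occurs at t = 9 h, so basin lag t_L = 9 − 4.2938 = 4.71 h.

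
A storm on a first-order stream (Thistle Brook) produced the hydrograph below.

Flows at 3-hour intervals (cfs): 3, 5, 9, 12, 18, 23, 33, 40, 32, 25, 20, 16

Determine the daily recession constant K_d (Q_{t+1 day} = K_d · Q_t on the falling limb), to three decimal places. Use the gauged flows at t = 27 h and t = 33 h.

K_d ≈ 0.168

Between t = 27 h and t = 33 h the flow falls from 25 to 16 cfs over 2×3 h = 6 h.
Per-interval ratio K = (16/25)^(1/2) = 0.8000; K_d = K^(24/3) = 0.168.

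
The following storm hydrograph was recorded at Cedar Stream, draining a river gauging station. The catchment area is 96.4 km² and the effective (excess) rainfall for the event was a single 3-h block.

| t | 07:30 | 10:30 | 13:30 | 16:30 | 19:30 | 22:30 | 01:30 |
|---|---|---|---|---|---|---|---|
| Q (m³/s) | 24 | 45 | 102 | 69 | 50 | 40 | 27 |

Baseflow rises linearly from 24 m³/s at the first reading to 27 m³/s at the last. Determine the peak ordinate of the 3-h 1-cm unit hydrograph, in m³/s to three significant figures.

U_p ≈ 38.5 m³/s

Direct runoff: 0.00, 20.50, 77.00, 43.50, 24.00, 13.50, 0.00 m³/s; ΣQ_DR = 178.5 m³/s, peak = 77.00 m³/s.
Runoff depth d = ΣQ_DR·Δt / A = 178.5 × 10800 / (96.4 km²) = 20.00 mm.
The 1-cm UH is the DRH scaled by (10 mm)/d, so U_p = 77.00 × 10/20.00 = 38.5 m³/s.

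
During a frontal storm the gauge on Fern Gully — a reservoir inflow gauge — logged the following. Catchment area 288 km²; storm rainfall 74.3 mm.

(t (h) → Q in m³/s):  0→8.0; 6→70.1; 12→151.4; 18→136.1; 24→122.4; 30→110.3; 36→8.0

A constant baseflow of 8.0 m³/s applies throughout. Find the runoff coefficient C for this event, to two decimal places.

C ≈ 0.56

ΣQ_DR = 550.3 m³/s; V = ΣQ_DR·Δt = 1.189 × 10^7 m³.
Runoff depth d = V / A = 41.27 mm.
C = d / P = 41.27 / 74.3 = 0.56.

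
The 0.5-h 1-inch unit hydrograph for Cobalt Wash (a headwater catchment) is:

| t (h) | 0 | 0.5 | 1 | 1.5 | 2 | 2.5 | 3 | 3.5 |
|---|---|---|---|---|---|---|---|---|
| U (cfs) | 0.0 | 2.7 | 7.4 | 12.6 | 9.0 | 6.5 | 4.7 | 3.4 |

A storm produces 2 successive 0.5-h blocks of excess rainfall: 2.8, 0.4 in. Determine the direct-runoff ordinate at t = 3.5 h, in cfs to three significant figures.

By discrete convolution, Q_j = Σ (P_i / 1 in) · U_{j−i}.
At t = 3.5 h (j=7): Q = (2.8/1)·3.4 + (0.4/1)·4.7 = 11.4 cfs.

Q ≈ 11.4 cfs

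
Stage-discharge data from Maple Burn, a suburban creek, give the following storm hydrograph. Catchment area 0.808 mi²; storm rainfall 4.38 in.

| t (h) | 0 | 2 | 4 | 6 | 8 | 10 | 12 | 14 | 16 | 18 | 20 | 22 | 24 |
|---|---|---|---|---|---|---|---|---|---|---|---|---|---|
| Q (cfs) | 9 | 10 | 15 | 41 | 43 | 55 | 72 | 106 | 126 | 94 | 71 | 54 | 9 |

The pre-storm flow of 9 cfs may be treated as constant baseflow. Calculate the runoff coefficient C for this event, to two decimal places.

C ≈ 0.51

ΣQ_DR = 588.0 cfs; V = ΣQ_DR·Δt = 4.234 × 10^6 ft³.
Runoff depth d = V / A = 2.255 in.
C = d / P = 2.255 / 4.38 = 0.51.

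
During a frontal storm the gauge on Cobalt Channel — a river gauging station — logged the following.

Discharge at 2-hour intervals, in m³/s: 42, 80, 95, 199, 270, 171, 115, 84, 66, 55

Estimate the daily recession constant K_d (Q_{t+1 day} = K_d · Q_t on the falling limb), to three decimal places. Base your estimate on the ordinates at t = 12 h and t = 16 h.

K_d ≈ 0.036

Between t = 12 h and t = 16 h the flow falls from 115 to 66 m³/s over 2×2 h = 4 h.
Per-interval ratio K = (66/115)^(1/2) = 0.7576; K_d = K^(24/2) = 0.036.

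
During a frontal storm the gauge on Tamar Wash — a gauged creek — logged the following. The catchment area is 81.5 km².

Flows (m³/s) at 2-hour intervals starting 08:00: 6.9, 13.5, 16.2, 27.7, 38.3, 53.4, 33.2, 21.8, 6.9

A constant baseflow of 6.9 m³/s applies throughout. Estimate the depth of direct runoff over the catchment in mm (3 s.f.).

Direct runoff: 0.0, 6.6, 9.3, 20.8, 31.4, 46.5, 26.3, 14.9, 0.0 m³/s; ΣQ_DR = 155.8 m³/s.
V = ΣQ_DR · Δt = 155.8 × 7200 s = 1.122 × 10^6 m³.
Over A = 81.5 km², depth = V / A = 13.8 mm.

d ≈ 13.8 mm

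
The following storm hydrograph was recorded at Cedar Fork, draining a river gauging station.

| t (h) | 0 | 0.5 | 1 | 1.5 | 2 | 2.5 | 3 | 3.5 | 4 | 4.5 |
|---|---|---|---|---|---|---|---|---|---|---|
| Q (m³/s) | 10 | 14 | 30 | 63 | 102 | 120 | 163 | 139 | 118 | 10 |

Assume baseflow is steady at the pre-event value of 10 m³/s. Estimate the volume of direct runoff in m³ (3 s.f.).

V ≈ 1.20 × 10^6 m³

Direct-runoff ordinates (Q − Q_b): 0.0, 4.0, 20.0, 53.0, 92.0, 110.0, 153.0, 129.0, 108.0, 0.0 m³/s.
ΣQ_DR = 669.0 m³/s.
With Δt = 0.5 h = 1800 s, V = ΣQ_DR · Δt = 669.0 × 1800 = 1.20 × 10^6 m³.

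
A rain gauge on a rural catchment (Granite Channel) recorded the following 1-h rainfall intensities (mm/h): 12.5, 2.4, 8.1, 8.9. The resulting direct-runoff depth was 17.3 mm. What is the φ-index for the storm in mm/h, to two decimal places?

Only the 3 blocks with intensity above φ contribute runoff: 12.5, 8.1, 8.9 mm/h.
Σ(I−φ)·Δt = d  ⇒  (12.5+8.1+8.9 − 3φ)·1 = 17.3
φ = (29.50 − 17.3/1) / 3 = 4.07 mm/h.

φ ≈ 4.07 mm/h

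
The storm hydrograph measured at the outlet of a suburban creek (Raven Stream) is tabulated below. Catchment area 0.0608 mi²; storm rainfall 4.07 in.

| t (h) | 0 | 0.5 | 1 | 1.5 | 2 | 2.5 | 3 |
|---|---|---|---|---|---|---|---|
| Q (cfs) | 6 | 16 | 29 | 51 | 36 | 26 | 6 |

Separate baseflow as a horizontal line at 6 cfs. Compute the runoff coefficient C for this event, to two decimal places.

C ≈ 0.40

ΣQ_DR = 128.0 cfs; V = ΣQ_DR·Δt = 2.304 × 10^5 ft³.
Runoff depth d = V / A = 1.631 in.
C = d / P = 1.631 / 4.07 = 0.40.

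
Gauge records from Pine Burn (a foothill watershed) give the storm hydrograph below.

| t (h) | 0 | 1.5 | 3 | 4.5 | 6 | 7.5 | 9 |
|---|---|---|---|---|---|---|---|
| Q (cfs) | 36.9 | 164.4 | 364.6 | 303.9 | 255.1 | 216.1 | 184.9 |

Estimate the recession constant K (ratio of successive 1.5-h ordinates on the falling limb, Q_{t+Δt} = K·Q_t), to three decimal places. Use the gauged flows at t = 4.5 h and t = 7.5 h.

Using the recession-limb readings at t = 4.5 h and t = 7.5 h: Q falls from 303.9 to 216.1 cfs over 2 intervals.
K = (Q₂/Q₁)^(1/2) = (216.1/303.9)^(1/2) = 0.843.

K ≈ 0.843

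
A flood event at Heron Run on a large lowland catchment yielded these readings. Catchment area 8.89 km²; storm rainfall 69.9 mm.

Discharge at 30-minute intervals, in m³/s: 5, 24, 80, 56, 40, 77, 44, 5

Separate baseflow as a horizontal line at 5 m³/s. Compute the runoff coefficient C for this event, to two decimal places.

ΣQ_DR = 291.0 m³/s; V = ΣQ_DR·Δt = 5.238 × 10^5 m³.
Runoff depth d = V / A = 58.92 mm.
C = d / P = 58.92 / 69.9 = 0.84.

C ≈ 0.84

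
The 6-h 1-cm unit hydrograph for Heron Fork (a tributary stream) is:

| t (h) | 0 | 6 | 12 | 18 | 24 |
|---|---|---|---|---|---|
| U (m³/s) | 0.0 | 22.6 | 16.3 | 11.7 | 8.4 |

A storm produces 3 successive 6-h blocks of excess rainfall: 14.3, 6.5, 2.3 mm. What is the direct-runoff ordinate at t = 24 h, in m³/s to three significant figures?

By discrete convolution, Q_j = Σ (P_i / 10 mm) · U_{j−i}.
At t = 24 h (j=4): Q = (14.3/10)·8.4 + (6.5/10)·11.7 + (2.3/10)·16.3 = 23.4 m³/s.

Q ≈ 23.4 m³/s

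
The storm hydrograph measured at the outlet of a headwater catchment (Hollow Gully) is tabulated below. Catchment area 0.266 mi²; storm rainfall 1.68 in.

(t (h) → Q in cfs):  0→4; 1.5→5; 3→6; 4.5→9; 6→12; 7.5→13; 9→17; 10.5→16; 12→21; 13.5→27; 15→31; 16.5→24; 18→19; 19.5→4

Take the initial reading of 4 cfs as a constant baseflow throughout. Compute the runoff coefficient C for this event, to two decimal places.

C ≈ 0.79

ΣQ_DR = 152.0 cfs; V = ΣQ_DR·Δt = 8.208 × 10^5 ft³.
Runoff depth d = V / A = 1.328 in.
C = d / P = 1.328 / 1.68 = 0.79.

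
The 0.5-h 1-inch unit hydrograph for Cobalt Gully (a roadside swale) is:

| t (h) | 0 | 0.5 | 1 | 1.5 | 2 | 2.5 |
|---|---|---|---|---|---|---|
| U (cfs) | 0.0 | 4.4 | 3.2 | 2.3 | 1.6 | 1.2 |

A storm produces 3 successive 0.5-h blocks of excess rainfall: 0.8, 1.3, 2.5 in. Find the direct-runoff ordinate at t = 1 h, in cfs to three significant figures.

By discrete convolution, Q_j = Σ (P_i / 1 in) · U_{j−i}.
At t = 1 h (j=2): Q = (0.8/1)·3.2 + (1.3/1)·4.4 + (2.5/1)·0.0 = 8.28 cfs.

Q ≈ 8.28 cfs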